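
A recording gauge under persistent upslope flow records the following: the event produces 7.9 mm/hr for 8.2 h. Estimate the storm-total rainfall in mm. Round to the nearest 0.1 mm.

total ≈ 64.8 mm

Total = Σ Rᵢ Δtᵢ = 7.9 × 8.2
      = 64.78 = 64.8 mm.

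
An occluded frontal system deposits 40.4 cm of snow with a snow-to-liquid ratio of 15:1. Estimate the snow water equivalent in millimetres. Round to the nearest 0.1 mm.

SWE ≈ 26.9 mm

SWE = snow depth / ratio = 40.4 cm / 15 = 2.693 cm = 26.9 mm.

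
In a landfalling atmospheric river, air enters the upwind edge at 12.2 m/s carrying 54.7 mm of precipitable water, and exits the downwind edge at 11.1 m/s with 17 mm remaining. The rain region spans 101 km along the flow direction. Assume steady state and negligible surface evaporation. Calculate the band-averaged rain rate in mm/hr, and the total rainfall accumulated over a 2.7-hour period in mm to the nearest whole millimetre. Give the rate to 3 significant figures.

Column moisture flux per unit crosswind length is F = V × PW.
Inflow: F_in = 12.2 × 54.7 = 667.34 mm·m/s
Outflow: F_out = 11.1 × 17 = 188.7 mm·m/s
Steady-state rate R = (F_in − F_out)/L = (667.34 − 188.7) / 101000 m = 4.739e-03 mm/s.
R = 4.739e-03 × 3600 = 17.1 mm/hr.
Over 2.7 h: total = 17.1 × 2.7 = 46.17 ≈ 46 mm.

R ≈ 17.1 mm/hr; total ≈ 46 mm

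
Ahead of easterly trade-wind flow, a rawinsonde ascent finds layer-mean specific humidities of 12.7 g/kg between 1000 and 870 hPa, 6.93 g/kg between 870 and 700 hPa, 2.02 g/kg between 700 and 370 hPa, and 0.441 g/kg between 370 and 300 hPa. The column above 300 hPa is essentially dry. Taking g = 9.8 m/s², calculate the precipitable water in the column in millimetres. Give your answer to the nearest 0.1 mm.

PW ≈ 36.0 mm

Precipitable water is the column-integrated vapour mass per unit area: PW = (1/g) Σ q̄ Δp, with q in kg/kg and Δp in Pa (1 kg/m² of water = 1 mm).
Layer 1000–870 hPa: Δp = 130 hPa = 13000 Pa, q̄ = 0.0127 kg/kg → 0.0127 × 13000 / 9.8 = 16.85 mm
Layer 870–700 hPa: Δp = 170 hPa = 17000 Pa, q̄ = 0.00693 kg/kg → 0.00693 × 17000 / 9.8 = 12.02 mm
Layer 700–370 hPa: Δp = 330 hPa = 33000 Pa, q̄ = 0.00202 kg/kg → 0.00202 × 33000 / 9.8 = 6.80 mm
Layer 370–300 hPa: Δp = 70 hPa = 7000 Pa, q̄ = 0.000441 kg/kg → 0.000441 × 7000 / 9.8 = 0.32 mm
PW = 16.85 + 12.02 + 6.80 + 0.32 = 35.99 ≈ 36.0 mm.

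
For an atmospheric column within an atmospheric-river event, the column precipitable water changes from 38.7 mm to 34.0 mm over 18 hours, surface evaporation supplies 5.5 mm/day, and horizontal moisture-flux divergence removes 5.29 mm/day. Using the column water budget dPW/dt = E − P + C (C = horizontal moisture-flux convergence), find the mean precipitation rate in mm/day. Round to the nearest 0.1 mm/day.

dPW/dt = (34.0 − 38.7) mm / (18/24 day) = -6.267 mm/day.
P = E + C − dPW/dt = 5.5 + (-5.29) − (-6.267) = 6.5 mm/day.

P ≈ 6.5 mm/day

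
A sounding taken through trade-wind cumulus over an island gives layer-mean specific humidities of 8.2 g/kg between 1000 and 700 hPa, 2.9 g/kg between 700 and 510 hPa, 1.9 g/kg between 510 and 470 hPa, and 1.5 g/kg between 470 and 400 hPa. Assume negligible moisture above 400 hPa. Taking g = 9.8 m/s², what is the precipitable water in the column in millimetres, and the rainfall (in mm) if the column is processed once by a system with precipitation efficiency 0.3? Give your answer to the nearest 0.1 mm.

PW ≈ 32.6 mm; rainfall ≈ 9.8 mm

Precipitable water is the column-integrated vapour mass per unit area: PW = (1/g) Σ q̄ Δp, with q in kg/kg and Δp in Pa (1 kg/m² of water = 1 mm).
Layer 1000–700 hPa: Δp = 300 hPa = 30000 Pa, q̄ = 0.0082 kg/kg → 0.0082 × 30000 / 9.8 = 25.10 mm
Layer 700–510 hPa: Δp = 190 hPa = 19000 Pa, q̄ = 0.0029 kg/kg → 0.0029 × 19000 / 9.8 = 5.62 mm
Layer 510–470 hPa: Δp = 40 hPa = 4000 Pa, q̄ = 0.0019 kg/kg → 0.0019 × 4000 / 9.8 = 0.78 mm
Layer 470–400 hPa: Δp = 70 hPa = 7000 Pa, q̄ = 0.0015 kg/kg → 0.0015 × 7000 / 9.8 = 1.07 mm
PW = 25.10 + 5.62 + 0.78 + 1.07 = 32.57 ≈ 32.6 mm.
Rainfall = ε × PW = 0.3 × 32.6 = 9.8 mm.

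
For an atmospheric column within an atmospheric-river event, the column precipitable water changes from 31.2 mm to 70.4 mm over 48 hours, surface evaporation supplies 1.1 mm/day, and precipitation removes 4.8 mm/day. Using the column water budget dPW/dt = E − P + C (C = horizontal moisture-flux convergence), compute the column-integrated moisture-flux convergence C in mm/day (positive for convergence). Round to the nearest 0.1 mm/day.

dPW/dt = (70.4 − 31.2) mm / (48/24 day) = +19.600 mm/day.
C = dPW/dt − E + P = (+19.600) − 1.1 + 4.8 = 23.3 mm/day.

C ≈ 23.3 mm/day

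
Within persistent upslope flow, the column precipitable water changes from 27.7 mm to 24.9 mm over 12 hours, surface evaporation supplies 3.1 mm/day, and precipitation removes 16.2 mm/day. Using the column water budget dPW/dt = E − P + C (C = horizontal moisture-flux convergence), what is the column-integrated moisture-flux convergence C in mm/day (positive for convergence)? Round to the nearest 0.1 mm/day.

C ≈ 7.5 mm/day

dPW/dt = (24.9 − 27.7) mm / (12/24 day) = -5.600 mm/day.
C = dPW/dt − E + P = (-5.600) − 3.1 + 16.2 = 7.5 mm/day.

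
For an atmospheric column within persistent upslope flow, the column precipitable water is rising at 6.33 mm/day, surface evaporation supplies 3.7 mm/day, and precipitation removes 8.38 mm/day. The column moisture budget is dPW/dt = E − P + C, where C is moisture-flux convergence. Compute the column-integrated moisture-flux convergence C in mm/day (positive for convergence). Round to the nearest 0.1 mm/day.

C ≈ 11.0 mm/day

dPW/dt = +6.33 mm/day.
C = dPW/dt − E + P = (+6.33) − 3.7 + 8.38 = 11.0 mm/day.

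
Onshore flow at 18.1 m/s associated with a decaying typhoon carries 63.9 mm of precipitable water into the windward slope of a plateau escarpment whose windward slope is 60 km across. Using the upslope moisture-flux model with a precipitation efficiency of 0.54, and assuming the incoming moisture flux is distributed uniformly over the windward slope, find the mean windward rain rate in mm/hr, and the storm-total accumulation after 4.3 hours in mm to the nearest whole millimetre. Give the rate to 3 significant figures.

R ≈ 37.5 mm/hr; total ≈ 161 mm

Incoming column moisture flux per unit ridge length: F = V × PW = 18.1 × 63.9 = 1156.59 mm·m/s.
Spread over the 60 km slope with efficiency ε = 0.54: R = ε·F/W = 0.54 × 1156.59 / 60000 m = 1.041e-02 mm/s.
R = 1.041e-02 × 3600 = 37.5 mm/hr.
Over 4.3 h: total = 37.5 × 4.3 = 161.25 ≈ 161 mm.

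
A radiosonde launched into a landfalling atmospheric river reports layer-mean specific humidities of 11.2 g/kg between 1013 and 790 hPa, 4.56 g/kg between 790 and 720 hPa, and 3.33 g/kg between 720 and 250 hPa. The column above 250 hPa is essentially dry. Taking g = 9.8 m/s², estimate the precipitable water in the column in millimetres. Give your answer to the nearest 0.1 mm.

PW ≈ 44.7 mm

Precipitable water is the column-integrated vapour mass per unit area: PW = (1/g) Σ q̄ Δp, with q in kg/kg and Δp in Pa (1 kg/m² of water = 1 mm).
Layer 1013–790 hPa: Δp = 223 hPa = 22300 Pa, q̄ = 0.0112 kg/kg → 0.0112 × 22300 / 9.8 = 25.49 mm
Layer 790–720 hPa: Δp = 70 hPa = 7000 Pa, q̄ = 0.00456 kg/kg → 0.00456 × 7000 / 9.8 = 3.26 mm
Layer 720–250 hPa: Δp = 470 hPa = 47000 Pa, q̄ = 0.00333 kg/kg → 0.00333 × 47000 / 9.8 = 15.97 mm
PW = 25.49 + 3.26 + 15.97 = 44.72 ≈ 44.7 mm.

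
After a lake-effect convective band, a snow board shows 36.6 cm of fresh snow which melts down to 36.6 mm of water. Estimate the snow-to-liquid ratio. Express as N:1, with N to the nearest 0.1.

Ratio = snow depth / SWE = 366 mm / 36.6 mm = 10.0, i.e. 10.0:1.

ratio ≈ 10.0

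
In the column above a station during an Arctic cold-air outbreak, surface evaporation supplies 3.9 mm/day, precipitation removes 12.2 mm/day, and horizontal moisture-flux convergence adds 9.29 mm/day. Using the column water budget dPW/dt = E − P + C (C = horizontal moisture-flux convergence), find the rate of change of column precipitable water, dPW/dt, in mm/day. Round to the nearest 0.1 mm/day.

dPW/dt ≈ 1.0 mm/day

dPW/dt = E − P + C = 3.9 − 12.2 + (9.29) = 1.0 mm/day.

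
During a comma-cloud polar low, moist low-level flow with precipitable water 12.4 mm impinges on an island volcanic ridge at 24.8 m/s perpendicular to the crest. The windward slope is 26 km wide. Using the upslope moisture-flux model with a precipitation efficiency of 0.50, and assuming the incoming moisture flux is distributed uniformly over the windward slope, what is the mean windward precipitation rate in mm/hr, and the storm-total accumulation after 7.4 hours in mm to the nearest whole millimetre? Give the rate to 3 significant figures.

R ≈ 21.3 mm/hr; total ≈ 158 mm

Incoming column moisture flux per unit ridge length: F = V × PW = 24.8 × 12.4 = 307.52 mm·m/s.
Spread over the 26 km slope with efficiency ε = 0.50: R = ε·F/W = 0.50 × 307.52 / 26000 m = 5.914e-03 mm/s.
R = 5.914e-03 × 3600 = 21.3 mm/hr.
Over 7.4 h: total = 21.3 × 7.4 = 157.62 ≈ 158 mm.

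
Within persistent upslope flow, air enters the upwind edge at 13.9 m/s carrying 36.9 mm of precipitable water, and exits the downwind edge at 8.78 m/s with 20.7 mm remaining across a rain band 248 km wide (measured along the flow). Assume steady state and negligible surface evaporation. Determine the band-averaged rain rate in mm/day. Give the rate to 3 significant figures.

R ≈ 115 mm/day

Column moisture flux per unit crosswind length is F = V × PW.
Inflow: F_in = 13.9 × 36.9 = 512.91 mm·m/s
Outflow: F_out = 8.78 × 20.7 = 181.746 mm·m/s
Steady-state rate R = (F_in − F_out)/L = (512.91 − 181.746) / 248000 m = 1.335e-03 mm/s.
R = 1.335e-03 × 3600 × 24 = 115 mm/day.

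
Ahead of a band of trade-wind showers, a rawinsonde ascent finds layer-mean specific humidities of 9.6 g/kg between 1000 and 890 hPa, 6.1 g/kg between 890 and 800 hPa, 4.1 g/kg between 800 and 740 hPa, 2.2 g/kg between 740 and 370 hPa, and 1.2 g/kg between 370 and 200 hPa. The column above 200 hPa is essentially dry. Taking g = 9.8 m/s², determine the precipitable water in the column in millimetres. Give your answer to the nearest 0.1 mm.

PW ≈ 29.3 mm

Precipitable water is the column-integrated vapour mass per unit area: PW = (1/g) Σ q̄ Δp, with q in kg/kg and Δp in Pa (1 kg/m² of water = 1 mm).
Layer 1000–890 hPa: Δp = 110 hPa = 11000 Pa, q̄ = 0.0096 kg/kg → 0.0096 × 11000 / 9.8 = 10.78 mm
Layer 890–800 hPa: Δp = 90 hPa = 9000 Pa, q̄ = 0.0061 kg/kg → 0.0061 × 9000 / 9.8 = 5.60 mm
Layer 800–740 hPa: Δp = 60 hPa = 6000 Pa, q̄ = 0.0041 kg/kg → 0.0041 × 6000 / 9.8 = 2.51 mm
Layer 740–370 hPa: Δp = 370 hPa = 37000 Pa, q̄ = 0.0022 kg/kg → 0.0022 × 37000 / 9.8 = 8.31 mm
Layer 370–200 hPa: Δp = 170 hPa = 17000 Pa, q̄ = 0.0012 kg/kg → 0.0012 × 17000 / 9.8 = 2.08 mm
PW = 10.78 + 5.60 + 2.51 + 8.31 + 2.08 = 29.28 ≈ 29.3 mm.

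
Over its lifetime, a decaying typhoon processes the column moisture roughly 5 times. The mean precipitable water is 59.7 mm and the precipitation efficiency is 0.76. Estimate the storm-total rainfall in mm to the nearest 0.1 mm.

rainfall ≈ 226.9 mm

Each cycle deposits ε × PW = 0.76 × 59.7 = 45.372 mm.
Over 5 cycles: 5 × 45.372 = 226.9 mm.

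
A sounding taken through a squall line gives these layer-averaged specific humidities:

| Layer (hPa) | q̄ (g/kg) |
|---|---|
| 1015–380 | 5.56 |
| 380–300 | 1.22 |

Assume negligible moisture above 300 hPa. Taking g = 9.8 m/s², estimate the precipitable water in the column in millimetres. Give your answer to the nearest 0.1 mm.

PW ≈ 37.0 mm

Precipitable water is the column-integrated vapour mass per unit area: PW = (1/g) Σ q̄ Δp, with q in kg/kg and Δp in Pa (1 kg/m² of water = 1 mm).
Layer 1015–380 hPa: Δp = 635 hPa = 63500 Pa, q̄ = 0.00556 kg/kg → 0.00556 × 63500 / 9.8 = 36.03 mm
Layer 380–300 hPa: Δp = 80 hPa = 8000 Pa, q̄ = 0.00122 kg/kg → 0.00122 × 8000 / 9.8 = 1.00 mm
PW = 36.03 + 1.00 = 37.03 ≈ 37.0 mm.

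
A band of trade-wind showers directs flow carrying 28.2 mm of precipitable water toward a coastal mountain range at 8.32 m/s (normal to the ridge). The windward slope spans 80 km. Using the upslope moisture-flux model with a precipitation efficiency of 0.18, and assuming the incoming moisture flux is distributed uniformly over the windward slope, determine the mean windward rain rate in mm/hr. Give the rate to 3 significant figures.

R ≈ 1.90 mm/hr

Incoming column moisture flux per unit ridge length: F = V × PW = 8.32 × 28.2 = 234.624 mm·m/s.
Spread over the 80 km slope with efficiency ε = 0.18: R = ε·F/W = 0.18 × 234.624 / 80000 m = 5.279e-04 mm/s.
R = 5.279e-04 × 3600 = 1.90 mm/hr.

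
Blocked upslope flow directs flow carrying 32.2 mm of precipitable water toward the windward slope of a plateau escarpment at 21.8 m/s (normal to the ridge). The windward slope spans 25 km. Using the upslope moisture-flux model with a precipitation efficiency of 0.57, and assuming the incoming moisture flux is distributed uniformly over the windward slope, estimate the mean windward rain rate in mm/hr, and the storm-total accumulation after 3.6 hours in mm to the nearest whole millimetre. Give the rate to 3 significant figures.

R ≈ 57.6 mm/hr; total ≈ 207 mm

Incoming column moisture flux per unit ridge length: F = V × PW = 21.8 × 32.2 = 701.96 mm·m/s.
Spread over the 25 km slope with efficiency ε = 0.57: R = ε·F/W = 0.57 × 701.96 / 25000 m = 1.600e-02 mm/s.
R = 1.600e-02 × 3600 = 57.6 mm/hr.
Over 3.6 h: total = 57.6 × 3.6 = 207.36 ≈ 207 mm.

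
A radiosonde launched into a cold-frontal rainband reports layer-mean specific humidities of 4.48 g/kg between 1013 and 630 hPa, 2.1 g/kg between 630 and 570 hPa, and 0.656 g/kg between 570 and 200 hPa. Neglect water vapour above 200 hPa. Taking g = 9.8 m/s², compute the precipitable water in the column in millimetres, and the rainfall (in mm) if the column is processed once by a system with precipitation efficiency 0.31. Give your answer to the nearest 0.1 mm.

Precipitable water is the column-integrated vapour mass per unit area: PW = (1/g) Σ q̄ Δp, with q in kg/kg and Δp in Pa (1 kg/m² of water = 1 mm).
Layer 1013–630 hPa: Δp = 383 hPa = 38300 Pa, q̄ = 0.00448 kg/kg → 0.00448 × 38300 / 9.8 = 17.51 mm
Layer 630–570 hPa: Δp = 60 hPa = 6000 Pa, q̄ = 0.0021 kg/kg → 0.0021 × 6000 / 9.8 = 1.29 mm
Layer 570–200 hPa: Δp = 370 hPa = 37000 Pa, q̄ = 0.000656 kg/kg → 0.000656 × 37000 / 9.8 = 2.48 mm
PW = 17.51 + 1.29 + 2.48 = 21.28 ≈ 21.3 mm.
Rainfall = ε × PW = 0.31 × 21.3 = 6.6 mm.

PW ≈ 21.3 mm; rainfall ≈ 6.6 mm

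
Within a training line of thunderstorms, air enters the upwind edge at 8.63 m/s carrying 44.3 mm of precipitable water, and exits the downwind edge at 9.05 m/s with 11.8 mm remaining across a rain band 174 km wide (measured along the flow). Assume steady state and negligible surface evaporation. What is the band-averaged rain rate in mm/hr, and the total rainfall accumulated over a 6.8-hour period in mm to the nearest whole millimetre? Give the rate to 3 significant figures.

Column moisture flux per unit crosswind length is F = V × PW.
Inflow: F_in = 8.63 × 44.3 = 382.309 mm·m/s
Outflow: F_out = 9.05 × 11.8 = 106.79 mm·m/s
Steady-state rate R = (F_in − F_out)/L = (382.309 − 106.79) / 174000 m = 1.583e-03 mm/s.
R = 1.583e-03 × 3600 = 5.70 mm/hr.
Over 6.8 h: total = 5.70 × 6.8 = 38.76 ≈ 39 mm.

R ≈ 5.70 mm/hr; total ≈ 39 mm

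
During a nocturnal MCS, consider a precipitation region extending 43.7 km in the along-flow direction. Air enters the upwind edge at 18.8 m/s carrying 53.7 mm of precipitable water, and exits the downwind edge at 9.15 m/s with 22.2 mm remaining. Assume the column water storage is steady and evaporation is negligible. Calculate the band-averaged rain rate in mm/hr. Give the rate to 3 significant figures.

R ≈ 66.4 mm/hr

Column moisture flux per unit crosswind length is F = V × PW.
Inflow: F_in = 18.8 × 53.7 = 1009.56 mm·m/s
Outflow: F_out = 9.15 × 22.2 = 203.13 mm·m/s
Steady-state rate R = (F_in − F_out)/L = (1009.56 − 203.13) / 43700 m = 1.845e-02 mm/s.
R = 1.845e-02 × 3600 = 66.4 mm/hr.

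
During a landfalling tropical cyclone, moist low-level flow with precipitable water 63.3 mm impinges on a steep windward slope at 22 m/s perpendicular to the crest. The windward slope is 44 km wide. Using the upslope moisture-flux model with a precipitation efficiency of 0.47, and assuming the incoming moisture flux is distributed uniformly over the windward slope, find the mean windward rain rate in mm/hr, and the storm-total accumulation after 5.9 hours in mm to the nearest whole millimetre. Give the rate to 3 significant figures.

Incoming column moisture flux per unit ridge length: F = V × PW = 22 × 63.3 = 1392.6 mm·m/s.
Spread over the 44 km slope with efficiency ε = 0.47: R = ε·F/W = 0.47 × 1392.6 / 44000 m = 1.488e-02 mm/s.
R = 1.488e-02 × 3600 = 53.6 mm/hr.
Over 5.9 h: total = 53.6 × 5.9 = 316.24 ≈ 316 mm.

R ≈ 53.6 mm/hr; total ≈ 316 mm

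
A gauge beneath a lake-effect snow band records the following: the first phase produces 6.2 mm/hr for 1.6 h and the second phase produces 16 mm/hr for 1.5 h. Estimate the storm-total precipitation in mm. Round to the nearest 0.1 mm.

Total = Σ Rᵢ Δtᵢ = 6.2 × 1.6 + 16 × 1.5
      = 9.92 + 24 = 33.9 mm.

total ≈ 33.9 mm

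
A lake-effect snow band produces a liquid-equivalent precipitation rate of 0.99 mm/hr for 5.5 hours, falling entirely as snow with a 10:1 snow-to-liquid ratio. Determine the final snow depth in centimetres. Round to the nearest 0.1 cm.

snow depth ≈ 5.4 cm

Liquid-equivalent depth = 0.99 × 5.5 = 5.445 mm.
Snow depth = 5.445 mm × 10 = 54.45 mm = 5.4 cm.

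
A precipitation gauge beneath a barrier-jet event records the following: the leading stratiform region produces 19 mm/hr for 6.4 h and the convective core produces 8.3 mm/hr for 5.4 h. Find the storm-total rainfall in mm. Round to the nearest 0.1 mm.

Total = Σ Rᵢ Δtᵢ = 19 × 6.4 + 8.3 × 5.4
      = 121.6 + 44.82 = 166.4 mm.

total ≈ 166.4 mm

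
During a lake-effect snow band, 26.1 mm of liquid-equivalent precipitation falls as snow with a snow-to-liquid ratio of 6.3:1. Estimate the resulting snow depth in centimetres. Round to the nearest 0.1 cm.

Snow depth = liquid × ratio = 26.1 mm × 6.3 = 164.43 mm = 16.4 cm.

snow depth ≈ 16.4 cm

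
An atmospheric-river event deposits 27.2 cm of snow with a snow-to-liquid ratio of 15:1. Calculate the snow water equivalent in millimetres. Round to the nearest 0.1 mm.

SWE ≈ 18.1 mm

SWE = snow depth / ratio = 27.2 cm / 15 = 1.813 cm = 18.1 mm.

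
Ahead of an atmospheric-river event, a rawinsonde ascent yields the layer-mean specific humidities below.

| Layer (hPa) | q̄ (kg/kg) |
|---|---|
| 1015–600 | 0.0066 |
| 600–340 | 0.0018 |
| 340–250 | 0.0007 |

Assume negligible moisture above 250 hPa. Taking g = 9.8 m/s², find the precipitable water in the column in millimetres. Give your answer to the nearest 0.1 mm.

PW ≈ 33.4 mm

Precipitable water is the column-integrated vapour mass per unit area: PW = (1/g) Σ q̄ Δp, with q in kg/kg and Δp in Pa (1 kg/m² of water = 1 mm).
Layer 1015–600 hPa: Δp = 415 hPa = 41500 Pa, q̄ = 0.0066 kg/kg → 0.0066 × 41500 / 9.8 = 27.95 mm
Layer 600–340 hPa: Δp = 260 hPa = 26000 Pa, q̄ = 0.0018 kg/kg → 0.0018 × 26000 / 9.8 = 4.78 mm
Layer 340–250 hPa: Δp = 90 hPa = 9000 Pa, q̄ = 0.0007 kg/kg → 0.0007 × 9000 / 9.8 = 0.64 mm
PW = 27.95 + 4.78 + 0.64 = 33.37 ≈ 33.4 mm.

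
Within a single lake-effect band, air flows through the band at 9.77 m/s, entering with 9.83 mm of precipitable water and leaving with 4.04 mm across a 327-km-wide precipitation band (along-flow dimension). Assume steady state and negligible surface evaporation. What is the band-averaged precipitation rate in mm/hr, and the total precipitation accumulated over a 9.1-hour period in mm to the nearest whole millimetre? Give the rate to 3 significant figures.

Column moisture flux per unit crosswind length is F = V × PW.
Inflow: F_in = 9.77 × 9.83 = 96.0391 mm·m/s
Outflow: F_out = 9.77 × 4.04 = 39.4708 mm·m/s
Steady-state rate R = (F_in − F_out)/L = (96.0391 − 39.4708) / 327000 m = 1.730e-04 mm/s.
R = 1.730e-04 × 3600 = 0.623 mm/hr.
Over 9.1 h: total = 0.623 × 9.1 = 5.6693 ≈ 6 mm.

R ≈ 0.623 mm/hr; total ≈ 6 mm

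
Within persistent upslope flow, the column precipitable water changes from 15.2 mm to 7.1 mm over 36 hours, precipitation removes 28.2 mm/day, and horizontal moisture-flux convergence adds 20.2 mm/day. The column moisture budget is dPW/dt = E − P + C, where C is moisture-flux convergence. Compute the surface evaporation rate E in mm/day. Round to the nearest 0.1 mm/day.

E ≈ 2.6 mm/day

dPW/dt = (7.1 − 15.2) mm / (36/24 day) = -5.400 mm/day.
E = dPW/dt + P − C = (-5.400) + 28.2 − (20.2) = 2.6 mm/day.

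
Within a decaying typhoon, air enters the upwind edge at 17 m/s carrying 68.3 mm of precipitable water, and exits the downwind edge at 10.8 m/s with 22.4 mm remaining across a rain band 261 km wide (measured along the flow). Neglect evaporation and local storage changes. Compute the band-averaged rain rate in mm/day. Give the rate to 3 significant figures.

Column moisture flux per unit crosswind length is F = V × PW.
Inflow: F_in = 17 × 68.3 = 1161.1 mm·m/s
Outflow: F_out = 10.8 × 22.4 = 241.92 mm·m/s
Steady-state rate R = (F_in − F_out)/L = (1161.1 − 241.92) / 261000 m = 3.522e-03 mm/s.
R = 3.522e-03 × 3600 × 24 = 304 mm/day.

R ≈ 304 mm/day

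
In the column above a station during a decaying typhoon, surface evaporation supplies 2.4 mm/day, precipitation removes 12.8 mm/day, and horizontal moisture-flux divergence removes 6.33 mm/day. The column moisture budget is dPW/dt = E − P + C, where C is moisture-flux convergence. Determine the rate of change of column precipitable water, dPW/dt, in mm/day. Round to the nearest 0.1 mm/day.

dPW/dt ≈ -16.7 mm/day

dPW/dt = E − P + C = 2.4 − 12.8 + (-6.33) = -16.7 mm/day.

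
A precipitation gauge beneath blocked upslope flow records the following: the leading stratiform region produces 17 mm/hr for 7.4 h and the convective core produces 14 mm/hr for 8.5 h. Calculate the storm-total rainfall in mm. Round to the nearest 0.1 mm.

total ≈ 244.8 mm

Total = Σ Rᵢ Δtᵢ = 17 × 7.4 + 14 × 8.5
      = 125.8 + 119 = 244.8 mm.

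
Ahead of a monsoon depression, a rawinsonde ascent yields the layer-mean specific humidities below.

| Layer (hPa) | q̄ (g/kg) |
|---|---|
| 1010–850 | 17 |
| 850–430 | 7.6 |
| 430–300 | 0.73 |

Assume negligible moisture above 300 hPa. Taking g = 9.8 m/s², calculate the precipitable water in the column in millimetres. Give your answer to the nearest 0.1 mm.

PW ≈ 61.3 mm

Precipitable water is the column-integrated vapour mass per unit area: PW = (1/g) Σ q̄ Δp, with q in kg/kg and Δp in Pa (1 kg/m² of water = 1 mm).
Layer 1010–850 hPa: Δp = 160 hPa = 16000 Pa, q̄ = 0.017 kg/kg → 0.017 × 16000 / 9.8 = 27.76 mm
Layer 850–430 hPa: Δp = 420 hPa = 42000 Pa, q̄ = 0.0076 kg/kg → 0.0076 × 42000 / 9.8 = 32.57 mm
Layer 430–300 hPa: Δp = 130 hPa = 13000 Pa, q̄ = 0.00073 kg/kg → 0.00073 × 13000 / 9.8 = 0.97 mm
PW = 27.76 + 32.57 + 0.97 = 61.30 ≈ 61.3 mm.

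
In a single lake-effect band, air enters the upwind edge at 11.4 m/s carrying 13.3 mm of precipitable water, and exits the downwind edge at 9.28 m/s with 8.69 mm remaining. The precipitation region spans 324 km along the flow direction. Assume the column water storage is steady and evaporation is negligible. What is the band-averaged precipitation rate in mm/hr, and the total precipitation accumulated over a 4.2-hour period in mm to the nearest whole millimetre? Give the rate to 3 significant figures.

Column moisture flux per unit crosswind length is F = V × PW.
Inflow: F_in = 11.4 × 13.3 = 151.62 mm·m/s
Outflow: F_out = 9.28 × 8.69 = 80.6432 mm·m/s
Steady-state rate R = (F_in − F_out)/L = (151.62 − 80.6432) / 324000 m = 2.191e-04 mm/s.
R = 2.191e-04 × 3600 = 0.789 mm/hr.
Over 4.2 h: total = 0.789 × 4.2 = 3.3138 ≈ 3 mm.

R ≈ 0.789 mm/hr; total ≈ 3 mm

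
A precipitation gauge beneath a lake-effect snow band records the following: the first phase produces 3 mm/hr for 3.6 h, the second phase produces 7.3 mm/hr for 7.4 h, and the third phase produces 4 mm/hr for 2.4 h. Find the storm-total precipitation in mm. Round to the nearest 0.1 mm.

Total = Σ Rᵢ Δtᵢ = 3 × 3.6 + 7.3 × 7.4 + 4 × 2.4
      = 10.8 + 54.02 + 9.6 = 74.4 mm.

total ≈ 74.4 mm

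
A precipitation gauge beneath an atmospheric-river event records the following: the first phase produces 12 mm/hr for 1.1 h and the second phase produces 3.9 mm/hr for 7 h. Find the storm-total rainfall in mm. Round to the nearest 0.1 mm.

total ≈ 40.5 mm

Total = Σ Rᵢ Δtᵢ = 12 × 1.1 + 3.9 × 7
      = 13.2 + 27.3 = 40.5 mm.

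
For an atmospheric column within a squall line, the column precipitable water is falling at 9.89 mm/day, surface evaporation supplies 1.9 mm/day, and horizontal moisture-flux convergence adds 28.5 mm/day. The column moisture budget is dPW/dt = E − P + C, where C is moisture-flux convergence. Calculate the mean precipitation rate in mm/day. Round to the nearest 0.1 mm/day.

dPW/dt = -9.89 mm/day.
P = E + C − dPW/dt = 1.9 + (28.5) − (-9.89) = 40.3 mm/day.

P ≈ 40.3 mm/day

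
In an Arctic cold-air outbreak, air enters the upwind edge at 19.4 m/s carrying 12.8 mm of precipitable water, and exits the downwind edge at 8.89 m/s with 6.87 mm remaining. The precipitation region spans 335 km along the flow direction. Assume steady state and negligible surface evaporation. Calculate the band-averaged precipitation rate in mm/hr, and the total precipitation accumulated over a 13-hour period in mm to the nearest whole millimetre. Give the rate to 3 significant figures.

R ≈ 2.01 mm/hr; total ≈ 26 mm

Column moisture flux per unit crosswind length is F = V × PW.
Inflow: F_in = 19.4 × 12.8 = 248.32 mm·m/s
Outflow: F_out = 8.89 × 6.87 = 61.0743 mm·m/s
Steady-state rate R = (F_in − F_out)/L = (248.32 − 61.0743) / 335000 m = 5.589e-04 mm/s.
R = 5.589e-04 × 3600 = 2.01 mm/hr.
Over 13 h: total = 2.01 × 13 = 26.13 ≈ 26 mm.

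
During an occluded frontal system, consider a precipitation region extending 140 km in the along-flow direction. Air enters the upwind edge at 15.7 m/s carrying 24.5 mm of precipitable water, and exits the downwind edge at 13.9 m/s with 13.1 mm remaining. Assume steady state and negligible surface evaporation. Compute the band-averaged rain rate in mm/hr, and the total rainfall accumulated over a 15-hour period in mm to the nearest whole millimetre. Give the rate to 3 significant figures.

R ≈ 5.21 mm/hr; total ≈ 78 mm

Column moisture flux per unit crosswind length is F = V × PW.
Inflow: F_in = 15.7 × 24.5 = 384.65 mm·m/s
Outflow: F_out = 13.9 × 13.1 = 182.09 mm·m/s
Steady-state rate R = (F_in − F_out)/L = (384.65 − 182.09) / 140000 m = 1.447e-03 mm/s.
R = 1.447e-03 × 3600 = 5.21 mm/hr.
Over 15 h: total = 5.21 × 15 = 78.15 ≈ 78 mm.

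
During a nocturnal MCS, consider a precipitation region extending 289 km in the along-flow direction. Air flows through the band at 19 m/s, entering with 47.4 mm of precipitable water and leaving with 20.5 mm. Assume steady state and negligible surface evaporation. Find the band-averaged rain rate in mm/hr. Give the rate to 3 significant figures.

R ≈ 6.37 mm/hr

Column moisture flux per unit crosswind length is F = V × PW.
Inflow: F_in = 19 × 47.4 = 900.6 mm·m/s
Outflow: F_out = 19 × 20.5 = 389.5 mm·m/s
Steady-state rate R = (F_in − F_out)/L = (900.6 − 389.5) / 289000 m = 1.769e-03 mm/s.
R = 1.769e-03 × 3600 = 6.37 mm/hr.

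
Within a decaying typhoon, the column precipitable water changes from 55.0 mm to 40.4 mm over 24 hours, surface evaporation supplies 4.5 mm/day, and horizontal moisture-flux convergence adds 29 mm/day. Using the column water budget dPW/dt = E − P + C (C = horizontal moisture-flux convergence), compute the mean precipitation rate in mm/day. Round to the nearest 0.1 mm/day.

P ≈ 48.1 mm/day

dPW/dt = (40.4 − 55.0) mm / (24/24 day) = -14.600 mm/day.
P = E + C − dPW/dt = 4.5 + (29) − (-14.600) = 48.1 mm/day.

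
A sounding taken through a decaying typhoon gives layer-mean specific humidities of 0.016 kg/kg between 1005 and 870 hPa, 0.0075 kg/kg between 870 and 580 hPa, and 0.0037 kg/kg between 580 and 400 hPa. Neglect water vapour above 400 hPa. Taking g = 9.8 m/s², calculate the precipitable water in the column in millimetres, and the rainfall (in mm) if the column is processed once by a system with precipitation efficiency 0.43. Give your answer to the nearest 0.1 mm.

Precipitable water is the column-integrated vapour mass per unit area: PW = (1/g) Σ q̄ Δp, with q in kg/kg and Δp in Pa (1 kg/m² of water = 1 mm).
Layer 1005–870 hPa: Δp = 135 hPa = 13500 Pa, q̄ = 0.016 kg/kg → 0.016 × 13500 / 9.8 = 22.04 mm
Layer 870–580 hPa: Δp = 290 hPa = 29000 Pa, q̄ = 0.0075 kg/kg → 0.0075 × 29000 / 9.8 = 22.19 mm
Layer 580–400 hPa: Δp = 180 hPa = 18000 Pa, q̄ = 0.0037 kg/kg → 0.0037 × 18000 / 9.8 = 6.80 mm
PW = 22.04 + 22.19 + 6.80 = 51.03 ≈ 51.0 mm.
Rainfall = ε × PW = 0.43 × 51.0 = 21.9 mm.

PW ≈ 51.0 mm; rainfall ≈ 21.9 mm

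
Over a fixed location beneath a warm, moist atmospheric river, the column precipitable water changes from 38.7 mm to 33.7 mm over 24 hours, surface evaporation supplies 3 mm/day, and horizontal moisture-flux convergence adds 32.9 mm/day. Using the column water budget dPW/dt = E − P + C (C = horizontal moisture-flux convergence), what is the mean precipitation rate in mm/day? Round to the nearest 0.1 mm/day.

P ≈ 40.9 mm/day

dPW/dt = (33.7 − 38.7) mm / (24/24 day) = -5.000 mm/day.
P = E + C − dPW/dt = 3 + (32.9) − (-5.000) = 40.9 mm/day.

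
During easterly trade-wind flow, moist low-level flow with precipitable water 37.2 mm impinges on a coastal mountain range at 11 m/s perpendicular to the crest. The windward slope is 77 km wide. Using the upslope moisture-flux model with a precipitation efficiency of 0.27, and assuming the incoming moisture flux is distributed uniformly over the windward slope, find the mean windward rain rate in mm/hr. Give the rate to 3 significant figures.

Incoming column moisture flux per unit ridge length: F = V × PW = 11 × 37.2 = 409.2 mm·m/s.
Spread over the 77 km slope with efficiency ε = 0.27: R = ε·F/W = 0.27 × 409.2 / 77000 m = 1.435e-03 mm/s.
R = 1.435e-03 × 3600 = 5.17 mm/hr.

R ≈ 5.17 mm/hr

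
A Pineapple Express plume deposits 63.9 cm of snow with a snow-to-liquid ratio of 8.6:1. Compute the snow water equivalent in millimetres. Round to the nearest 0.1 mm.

SWE = snow depth / ratio = 63.9 cm / 8.6 = 7.430 cm = 74.3 mm.

SWE ≈ 74.3 mm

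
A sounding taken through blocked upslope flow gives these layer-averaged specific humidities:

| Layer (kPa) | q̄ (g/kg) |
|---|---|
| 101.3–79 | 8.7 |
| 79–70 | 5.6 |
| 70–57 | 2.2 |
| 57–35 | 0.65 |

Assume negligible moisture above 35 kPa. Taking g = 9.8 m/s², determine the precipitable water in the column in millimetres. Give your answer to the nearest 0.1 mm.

PW ≈ 29.3 mm

Precipitable water is the column-integrated vapour mass per unit area: PW = (1/g) Σ q̄ Δp, with q in kg/kg and Δp in Pa (1 kg/m² of water = 1 mm).
Layer 101.3–79 kPa: Δp = 223 hPa = 22300 Pa, q̄ = 0.0087 kg/kg → 0.0087 × 22300 / 9.8 = 19.80 mm
Layer 79–70 kPa: Δp = 90 hPa = 9000 Pa, q̄ = 0.0056 kg/kg → 0.0056 × 9000 / 9.8 = 5.14 mm
Layer 70–57 kPa: Δp = 130 hPa = 13000 Pa, q̄ = 0.0022 kg/kg → 0.0022 × 13000 / 9.8 = 2.92 mm
Layer 57–35 kPa: Δp = 220 hPa = 22000 Pa, q̄ = 0.00065 kg/kg → 0.00065 × 22000 / 9.8 = 1.46 mm
PW = 19.80 + 5.14 + 2.92 + 1.46 = 29.32 ≈ 29.3 mm.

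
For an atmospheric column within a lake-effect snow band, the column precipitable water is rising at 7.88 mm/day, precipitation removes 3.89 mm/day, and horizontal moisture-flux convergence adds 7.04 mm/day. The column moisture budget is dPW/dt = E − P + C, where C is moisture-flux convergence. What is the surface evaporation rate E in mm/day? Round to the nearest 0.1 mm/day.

dPW/dt = +7.88 mm/day.
E = dPW/dt + P − C = (+7.88) + 3.89 − (7.04) = 4.7 mm/day.

E ≈ 4.7 mm/day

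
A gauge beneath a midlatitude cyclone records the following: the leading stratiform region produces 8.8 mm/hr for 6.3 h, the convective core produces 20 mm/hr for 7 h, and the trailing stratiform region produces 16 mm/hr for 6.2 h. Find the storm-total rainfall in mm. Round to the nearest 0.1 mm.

Total = Σ Rᵢ Δtᵢ = 8.8 × 6.3 + 20 × 7 + 16 × 6.2
      = 55.44 + 140 + 99.2 = 294.6 mm.

total ≈ 294.6 mm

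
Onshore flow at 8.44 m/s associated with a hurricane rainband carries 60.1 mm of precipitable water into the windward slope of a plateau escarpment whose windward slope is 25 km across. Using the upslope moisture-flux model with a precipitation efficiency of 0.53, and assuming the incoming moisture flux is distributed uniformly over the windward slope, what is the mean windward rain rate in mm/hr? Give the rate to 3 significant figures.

R ≈ 38.7 mm/hr

Incoming column moisture flux per unit ridge length: F = V × PW = 8.44 × 60.1 = 507.244 mm·m/s.
Spread over the 25 km slope with efficiency ε = 0.53: R = ε·F/W = 0.53 × 507.244 / 25000 m = 1.075e-02 mm/s.
R = 1.075e-02 × 3600 = 38.7 mm/hr.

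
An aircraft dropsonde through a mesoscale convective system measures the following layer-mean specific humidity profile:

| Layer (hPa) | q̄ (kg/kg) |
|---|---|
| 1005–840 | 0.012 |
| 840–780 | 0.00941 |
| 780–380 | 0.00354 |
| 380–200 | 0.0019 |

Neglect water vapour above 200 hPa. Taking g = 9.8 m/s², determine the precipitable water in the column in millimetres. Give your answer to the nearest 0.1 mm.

PW ≈ 43.9 mm

Precipitable water is the column-integrated vapour mass per unit area: PW = (1/g) Σ q̄ Δp, with q in kg/kg and Δp in Pa (1 kg/m² of water = 1 mm).
Layer 1005–840 hPa: Δp = 165 hPa = 16500 Pa, q̄ = 0.012 kg/kg → 0.012 × 16500 / 9.8 = 20.20 mm
Layer 840–780 hPa: Δp = 60 hPa = 6000 Pa, q̄ = 0.00941 kg/kg → 0.00941 × 6000 / 9.8 = 5.76 mm
Layer 780–380 hPa: Δp = 400 hPa = 40000 Pa, q̄ = 0.00354 kg/kg → 0.00354 × 40000 / 9.8 = 14.45 mm
Layer 380–200 hPa: Δp = 180 hPa = 18000 Pa, q̄ = 0.0019 kg/kg → 0.0019 × 18000 / 9.8 = 3.49 mm
PW = 20.20 + 5.76 + 14.45 + 3.49 = 43.90 ≈ 43.9 mm.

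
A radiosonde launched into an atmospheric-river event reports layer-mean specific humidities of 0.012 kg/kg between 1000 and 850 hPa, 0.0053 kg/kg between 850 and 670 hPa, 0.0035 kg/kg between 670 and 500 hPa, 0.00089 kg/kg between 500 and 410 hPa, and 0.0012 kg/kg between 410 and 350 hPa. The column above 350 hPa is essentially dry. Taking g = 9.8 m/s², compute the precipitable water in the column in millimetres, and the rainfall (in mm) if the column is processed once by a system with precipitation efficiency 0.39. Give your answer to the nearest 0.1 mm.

Precipitable water is the column-integrated vapour mass per unit area: PW = (1/g) Σ q̄ Δp, with q in kg/kg and Δp in Pa (1 kg/m² of water = 1 mm).
Layer 1000–850 hPa: Δp = 150 hPa = 15000 Pa, q̄ = 0.012 kg/kg → 0.012 × 15000 / 9.8 = 18.37 mm
Layer 850–670 hPa: Δp = 180 hPa = 18000 Pa, q̄ = 0.0053 kg/kg → 0.0053 × 18000 / 9.8 = 9.73 mm
Layer 670–500 hPa: Δp = 170 hPa = 17000 Pa, q̄ = 0.0035 kg/kg → 0.0035 × 17000 / 9.8 = 6.07 mm
Layer 500–410 hPa: Δp = 90 hPa = 9000 Pa, q̄ = 0.00089 kg/kg → 0.00089 × 9000 / 9.8 = 0.82 mm
Layer 410–350 hPa: Δp = 60 hPa = 6000 Pa, q̄ = 0.0012 kg/kg → 0.0012 × 6000 / 9.8 = 0.73 mm
PW = 18.37 + 9.73 + 6.07 + 0.82 + 0.73 = 35.72 ≈ 35.7 mm.
Rainfall = ε × PW = 0.39 × 35.7 = 13.9 mm.

PW ≈ 35.7 mm; rainfall ≈ 13.9 mm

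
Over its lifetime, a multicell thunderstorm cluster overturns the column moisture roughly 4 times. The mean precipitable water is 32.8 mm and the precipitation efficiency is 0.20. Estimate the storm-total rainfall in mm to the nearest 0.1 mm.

Each cycle deposits ε × PW = 0.20 × 32.8 = 6.56 mm.
Over 4 cycles: 4 × 6.56 = 26.2 mm.

rainfall ≈ 26.2 mm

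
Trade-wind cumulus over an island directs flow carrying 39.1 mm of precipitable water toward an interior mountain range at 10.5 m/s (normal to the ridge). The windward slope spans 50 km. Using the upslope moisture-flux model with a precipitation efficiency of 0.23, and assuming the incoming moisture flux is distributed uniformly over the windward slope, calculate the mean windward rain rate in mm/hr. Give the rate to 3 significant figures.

R ≈ 6.80 mm/hr

Incoming column moisture flux per unit ridge length: F = V × PW = 10.5 × 39.1 = 410.55 mm·m/s.
Spread over the 50 km slope with efficiency ε = 0.23: R = ε·F/W = 0.23 × 410.55 / 50000 m = 1.889e-03 mm/s.
R = 1.889e-03 × 3600 = 6.80 mm/hr.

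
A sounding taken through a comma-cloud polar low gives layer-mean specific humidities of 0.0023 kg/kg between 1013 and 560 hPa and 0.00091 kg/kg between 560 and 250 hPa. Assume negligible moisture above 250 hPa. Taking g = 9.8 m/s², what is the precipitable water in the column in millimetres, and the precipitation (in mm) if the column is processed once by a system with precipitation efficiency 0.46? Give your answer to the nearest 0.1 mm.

Precipitable water is the column-integrated vapour mass per unit area: PW = (1/g) Σ q̄ Δp, with q in kg/kg and Δp in Pa (1 kg/m² of water = 1 mm).
Layer 1013–560 hPa: Δp = 453 hPa = 45300 Pa, q̄ = 0.0023 kg/kg → 0.0023 × 45300 / 9.8 = 10.63 mm
Layer 560–250 hPa: Δp = 310 hPa = 31000 Pa, q̄ = 0.00091 kg/kg → 0.00091 × 31000 / 9.8 = 2.88 mm
PW = 10.63 + 2.88 = 13.51 ≈ 13.5 mm.
Precipitation = ε × PW = 0.46 × 13.5 = 6.2 mm.

PW ≈ 13.5 mm; precipitation ≈ 6.2 mm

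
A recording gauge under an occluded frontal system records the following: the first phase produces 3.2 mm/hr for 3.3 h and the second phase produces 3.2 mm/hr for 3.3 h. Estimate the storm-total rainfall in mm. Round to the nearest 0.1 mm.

total ≈ 21.1 mm

Total = Σ Rᵢ Δtᵢ = 3.2 × 3.3 + 3.2 × 3.3
      = 10.56 + 10.56 = 21.1 mm.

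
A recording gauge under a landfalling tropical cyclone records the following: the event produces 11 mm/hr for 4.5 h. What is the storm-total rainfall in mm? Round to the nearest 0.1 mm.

Total = Σ Rᵢ Δtᵢ = 11 × 4.5
      = 49.5 = 49.5 mm.

total ≈ 49.5 mm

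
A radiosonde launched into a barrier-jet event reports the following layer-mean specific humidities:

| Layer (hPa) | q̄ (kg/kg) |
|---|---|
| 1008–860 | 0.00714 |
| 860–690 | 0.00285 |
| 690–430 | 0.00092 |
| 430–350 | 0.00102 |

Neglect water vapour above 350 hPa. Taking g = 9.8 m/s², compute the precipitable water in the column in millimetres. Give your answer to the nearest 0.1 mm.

Precipitable water is the column-integrated vapour mass per unit area: PW = (1/g) Σ q̄ Δp, with q in kg/kg and Δp in Pa (1 kg/m² of water = 1 mm).
Layer 1008–860 hPa: Δp = 148 hPa = 14800 Pa, q̄ = 0.00714 kg/kg → 0.00714 × 14800 / 9.8 = 10.78 mm
Layer 860–690 hPa: Δp = 170 hPa = 17000 Pa, q̄ = 0.00285 kg/kg → 0.00285 × 17000 / 9.8 = 4.94 mm
Layer 690–430 hPa: Δp = 260 hPa = 26000 Pa, q̄ = 0.00092 kg/kg → 0.00092 × 26000 / 9.8 = 2.44 mm
Layer 430–350 hPa: Δp = 80 hPa = 8000 Pa, q̄ = 0.00102 kg/kg → 0.00102 × 8000 / 9.8 = 0.83 mm
PW = 10.78 + 4.94 + 2.44 + 0.83 = 18.99 ≈ 19.0 mm.

PW ≈ 19.0 mm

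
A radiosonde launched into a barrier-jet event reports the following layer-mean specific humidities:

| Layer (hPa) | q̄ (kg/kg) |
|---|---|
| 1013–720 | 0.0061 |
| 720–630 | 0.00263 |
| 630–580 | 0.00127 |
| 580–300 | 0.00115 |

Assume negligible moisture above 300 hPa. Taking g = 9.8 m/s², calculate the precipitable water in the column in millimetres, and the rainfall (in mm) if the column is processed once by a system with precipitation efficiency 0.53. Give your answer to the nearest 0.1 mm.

Precipitable water is the column-integrated vapour mass per unit area: PW = (1/g) Σ q̄ Δp, with q in kg/kg and Δp in Pa (1 kg/m² of water = 1 mm).
Layer 1013–720 hPa: Δp = 293 hPa = 29300 Pa, q̄ = 0.0061 kg/kg → 0.0061 × 29300 / 9.8 = 18.24 mm
Layer 720–630 hPa: Δp = 90 hPa = 9000 Pa, q̄ = 0.00263 kg/kg → 0.00263 × 9000 / 9.8 = 2.42 mm
Layer 630–580 hPa: Δp = 50 hPa = 5000 Pa, q̄ = 0.00127 kg/kg → 0.00127 × 5000 / 9.8 = 0.65 mm
Layer 580–300 hPa: Δp = 280 hPa = 28000 Pa, q̄ = 0.00115 kg/kg → 0.00115 × 28000 / 9.8 = 3.29 mm
PW = 18.24 + 2.42 + 0.65 + 3.29 = 24.60 ≈ 24.6 mm.
Rainfall = ε × PW = 0.53 × 24.6 = 13.0 mm.

PW ≈ 24.6 mm; rainfall ≈ 13.0 mm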